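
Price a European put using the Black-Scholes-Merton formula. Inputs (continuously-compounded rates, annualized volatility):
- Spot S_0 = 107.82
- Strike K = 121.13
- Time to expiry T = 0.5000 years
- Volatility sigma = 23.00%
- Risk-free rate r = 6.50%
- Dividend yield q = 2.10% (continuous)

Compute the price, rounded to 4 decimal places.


d1 = (ln(S/K) + (r - q + 0.5*sigma^2) * T) / (sigma * sqrt(T)) = -0.49913241
d2 = d1 - sigma * sqrt(T) = -0.66176697
exp(-rT) = 0.96802245; exp(-qT) = 0.98955493
P = K * exp(-rT) * N(-d2) - S_0 * exp(-qT) * N(-d1)
N(-d1) = 0.69115695; N(-d2) = 0.74593971
P = 121.1300 * 0.96802245 * 0.74593971 - 107.8200 * 0.98955493 * 0.69115695 = 13.7242

Answer: Price = 13.7242


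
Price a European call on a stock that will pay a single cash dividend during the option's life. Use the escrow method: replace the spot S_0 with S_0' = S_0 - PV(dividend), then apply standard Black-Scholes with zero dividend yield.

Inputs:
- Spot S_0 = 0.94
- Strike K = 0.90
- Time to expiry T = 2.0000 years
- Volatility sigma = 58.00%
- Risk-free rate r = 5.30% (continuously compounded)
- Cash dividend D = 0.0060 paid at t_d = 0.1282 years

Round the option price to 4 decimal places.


Answer: Price = 0.3437

Derivation:
PV(D) = D * exp(-r * t_d) = 0.0060 * 0.99322843 = 0.00595937
S_0' = S_0 - PV(D) = 0.9400 - 0.00595937 = 0.93404063
d1 = (ln(S_0'/K) + (r + sigma^2/2)*T) / (sigma*sqrt(T)) = 0.58461294
d2 = d1 - sigma*sqrt(T) = -0.23563093
exp(-rT) = 0.89942465
N(d1) = 0.72059600; N(d2) = 0.40685953
C = S_0' * N(d1) - K * exp(-rT) * N(d2) = 0.93404063 * 0.72059600 - 0.9000 * 0.89942465 * 0.40685953 = 0.3437


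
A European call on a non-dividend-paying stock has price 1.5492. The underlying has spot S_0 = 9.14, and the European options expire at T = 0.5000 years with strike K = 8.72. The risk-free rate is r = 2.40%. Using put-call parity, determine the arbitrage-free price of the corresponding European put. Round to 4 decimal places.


Answer: Put price = 1.0252

Derivation:
Put-call parity: C - P = S_0 * exp(-qT) - K * exp(-rT).
S_0 * exp(-qT) = 9.1400 * 1.00000000 = 9.14000000
K * exp(-rT) = 8.7200 * 0.98807171 = 8.61598534
P = C - S*exp(-qT) + K*exp(-rT)
P = 1.5492 - 9.14000000 + 8.61598534 = 1.0252


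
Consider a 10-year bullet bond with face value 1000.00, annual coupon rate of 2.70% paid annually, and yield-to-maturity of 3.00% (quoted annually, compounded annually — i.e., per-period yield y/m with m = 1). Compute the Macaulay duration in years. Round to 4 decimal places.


Coupon per period c = face * coupon_rate / m = 27.000000
Periods per year m = 1; per-period yield y/m = 0.030000
Number of cashflows N = 10
Cashflows (t years, CF_t, discount factor 1/(1+y/m)^(m*t), PV):
  t = 1.0000: CF_t = 27.000000, DF = 0.970874, PV = 26.213592
  t = 2.0000: CF_t = 27.000000, DF = 0.942596, PV = 25.450090
  t = 3.0000: CF_t = 27.000000, DF = 0.915142, PV = 24.708825
  t = 4.0000: CF_t = 27.000000, DF = 0.888487, PV = 23.989150
  t = 5.0000: CF_t = 27.000000, DF = 0.862609, PV = 23.290437
  t = 6.0000: CF_t = 27.000000, DF = 0.837484, PV = 22.612075
  t = 7.0000: CF_t = 27.000000, DF = 0.813092, PV = 21.953471
  t = 8.0000: CF_t = 27.000000, DF = 0.789409, PV = 21.314049
  t = 9.0000: CF_t = 27.000000, DF = 0.766417, PV = 20.693252
  t = 10.0000: CF_t = 1027.000000, DF = 0.744094, PV = 764.184451
Price P = sum_t PV_t = 974.409391
Macaulay numerator sum_t t * PV_t:
  t * PV_t at t = 1.0000: 26.213592
  t * PV_t at t = 2.0000: 50.900179
  t * PV_t at t = 3.0000: 74.126474
  t * PV_t at t = 4.0000: 95.956601
  t * PV_t at t = 5.0000: 116.452186
  t * PV_t at t = 6.0000: 135.672450
  t * PV_t at t = 7.0000: 153.674296
  t * PV_t at t = 8.0000: 170.512395
  t * PV_t at t = 9.0000: 186.239266
  t * PV_t at t = 10.0000: 7641.844506
Macaulay duration D = (sum_t t * PV_t) / P = 8651.591945 / 974.409391 = 8.878806

Answer: Macaulay duration = 8.8788 years


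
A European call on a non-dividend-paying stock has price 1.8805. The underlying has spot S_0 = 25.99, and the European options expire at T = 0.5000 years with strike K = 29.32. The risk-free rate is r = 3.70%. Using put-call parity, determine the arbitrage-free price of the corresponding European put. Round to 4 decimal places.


Answer: Put price = 4.6731

Derivation:
Put-call parity: C - P = S_0 * exp(-qT) - K * exp(-rT).
S_0 * exp(-qT) = 25.9900 * 1.00000000 = 25.99000000
K * exp(-rT) = 29.3200 * 0.98167007 = 28.78256659
P = C - S*exp(-qT) + K*exp(-rT)
P = 1.8805 - 25.99000000 + 28.78256659 = 4.6731


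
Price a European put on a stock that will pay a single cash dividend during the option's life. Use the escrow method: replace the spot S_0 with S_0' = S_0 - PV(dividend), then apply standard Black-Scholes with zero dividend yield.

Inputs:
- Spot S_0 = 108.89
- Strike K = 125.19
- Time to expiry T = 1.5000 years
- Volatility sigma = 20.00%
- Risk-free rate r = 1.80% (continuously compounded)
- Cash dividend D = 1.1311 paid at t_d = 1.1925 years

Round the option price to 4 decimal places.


Answer: Price = 19.5951

Derivation:
PV(D) = D * exp(-r * t_d) = 1.1311 * 0.97876373 = 1.10707966
S_0' = S_0 - PV(D) = 108.8900 - 1.10707966 = 107.78292034
d1 = (ln(S_0'/K) + (r + sigma^2/2)*T) / (sigma*sqrt(T)) = -0.37850077
d2 = d1 - sigma*sqrt(T) = -0.62344975
exp(-rT) = 0.97336124
N(-d1) = 0.64747069; N(-d2) = 0.73350549
P = K * exp(-rT) * N(-d2) - S_0' * N(-d1) = 125.1900 * 0.97336124 * 0.73350549 - 107.78292034 * 0.64747069 = 19.5951


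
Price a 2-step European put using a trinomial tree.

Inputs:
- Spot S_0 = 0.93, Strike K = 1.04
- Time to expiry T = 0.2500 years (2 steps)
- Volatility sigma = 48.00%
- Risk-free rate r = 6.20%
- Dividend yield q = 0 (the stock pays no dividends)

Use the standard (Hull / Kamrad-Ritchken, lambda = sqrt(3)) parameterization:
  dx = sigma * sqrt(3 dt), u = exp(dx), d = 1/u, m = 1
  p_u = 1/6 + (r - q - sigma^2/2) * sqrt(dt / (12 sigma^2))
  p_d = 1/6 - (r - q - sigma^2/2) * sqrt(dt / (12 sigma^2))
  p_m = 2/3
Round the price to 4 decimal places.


Answer: Price = V(0,0) = 0.1515

Derivation:
dt = T/N = 0.125000; dx = sigma*sqrt(3*dt) = 0.293939
u = exp(dx) = 1.341702; d = 1/u = 0.745322
p_u = 0.155355, p_m = 0.666667, p_d = 0.177979
Discount per step: exp(-r*dt) = 0.992280
Stock lattice S(k, j) with j the centered position index:
  k=0: S(0,+0) = 0.9300
  k=1: S(1,-1) = 0.6931; S(1,+0) = 0.9300; S(1,+1) = 1.2478
  k=2: S(2,-2) = 0.5166; S(2,-1) = 0.6931; S(2,+0) = 0.9300; S(2,+1) = 1.2478; S(2,+2) = 1.6742
Terminal payoffs V(N, j) = max(K - S_T, 0):
  V(2,-2) = 0.523380; V(2,-1) = 0.346850; V(2,+0) = 0.110000; V(2,+1) = 0.000000; V(2,+2) = 0.000000
Backward induction: V(k, j) = exp(-r*dt) * [p_u * V(k+1, j+1) + p_m * V(k+1, j) + p_d * V(k+1, j-1)]
  V(1,-1) = exp(-r*dt) * [p_u*0.110000 + p_m*0.346850 + p_d*0.523380] = 0.338837
  V(1,+0) = exp(-r*dt) * [p_u*0.000000 + p_m*0.110000 + p_d*0.346850] = 0.134023
  V(1,+1) = exp(-r*dt) * [p_u*0.000000 + p_m*0.000000 + p_d*0.110000] = 0.019426
  V(0,+0) = exp(-r*dt) * [p_u*0.019426 + p_m*0.134023 + p_d*0.338837] = 0.151493


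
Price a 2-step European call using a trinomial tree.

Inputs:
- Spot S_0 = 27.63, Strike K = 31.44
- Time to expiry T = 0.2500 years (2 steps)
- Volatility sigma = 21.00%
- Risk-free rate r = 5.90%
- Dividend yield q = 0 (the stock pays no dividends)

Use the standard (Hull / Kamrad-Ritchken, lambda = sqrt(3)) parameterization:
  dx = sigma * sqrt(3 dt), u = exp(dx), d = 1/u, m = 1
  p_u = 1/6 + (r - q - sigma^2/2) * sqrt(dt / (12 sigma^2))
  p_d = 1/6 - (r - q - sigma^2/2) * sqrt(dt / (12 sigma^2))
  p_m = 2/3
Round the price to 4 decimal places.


dt = T/N = 0.125000; dx = sigma*sqrt(3*dt) = 0.128598
u = exp(dx) = 1.137233; d = 1/u = 0.879327
p_u = 0.184625, p_m = 0.666667, p_d = 0.148709
Discount per step: exp(-r*dt) = 0.992652
Stock lattice S(k, j) with j the centered position index:
  k=0: S(0,+0) = 27.6300
  k=1: S(1,-1) = 24.2958; S(1,+0) = 27.6300; S(1,+1) = 31.4218
  k=2: S(2,-2) = 21.3640; S(2,-1) = 24.2958; S(2,+0) = 27.6300; S(2,+1) = 31.4218; S(2,+2) = 35.7339
Terminal payoffs V(N, j) = max(S_T - K, 0):
  V(2,-2) = 0.000000; V(2,-1) = 0.000000; V(2,+0) = 0.000000; V(2,+1) = 0.000000; V(2,+2) = 4.293855
Backward induction: V(k, j) = exp(-r*dt) * [p_u * V(k+1, j+1) + p_m * V(k+1, j) + p_d * V(k+1, j-1)]
  V(1,-1) = exp(-r*dt) * [p_u*0.000000 + p_m*0.000000 + p_d*0.000000] = 0.000000
  V(1,+0) = exp(-r*dt) * [p_u*0.000000 + p_m*0.000000 + p_d*0.000000] = 0.000000
  V(1,+1) = exp(-r*dt) * [p_u*4.293855 + p_m*0.000000 + p_d*0.000000] = 0.786927
  V(0,+0) = exp(-r*dt) * [p_u*0.786927 + p_m*0.000000 + p_d*0.000000] = 0.144219

Answer: Price = V(0,0) = 0.1442


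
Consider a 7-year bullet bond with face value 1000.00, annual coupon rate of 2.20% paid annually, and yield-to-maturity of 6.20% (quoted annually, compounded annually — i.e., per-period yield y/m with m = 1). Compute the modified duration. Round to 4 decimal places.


Answer: Modified duration = 6.1133

Derivation:
Coupon per period c = face * coupon_rate / m = 22.000000
Periods per year m = 1; per-period yield y/m = 0.062000
Number of cashflows N = 7
Cashflows (t years, CF_t, discount factor 1/(1+y/m)^(m*t), PV):
  t = 1.0000: CF_t = 22.000000, DF = 0.941620, PV = 20.715631
  t = 2.0000: CF_t = 22.000000, DF = 0.886647, PV = 19.506244
  t = 3.0000: CF_t = 22.000000, DF = 0.834885, PV = 18.367461
  t = 4.0000: CF_t = 22.000000, DF = 0.786144, PV = 17.295161
  t = 5.0000: CF_t = 22.000000, DF = 0.740248, PV = 16.285463
  t = 6.0000: CF_t = 22.000000, DF = 0.697032, PV = 15.334710
  t = 7.0000: CF_t = 1022.000000, DF = 0.656339, PV = 670.778723
Price P = sum_t PV_t = 778.283393
First compute Macaulay numerator sum_t t * PV_t:
  t * PV_t at t = 1.0000: 20.715631
  t * PV_t at t = 2.0000: 39.012488
  t * PV_t at t = 3.0000: 55.102384
  t * PV_t at t = 4.0000: 69.180645
  t * PV_t at t = 5.0000: 81.427313
  t * PV_t at t = 6.0000: 92.008263
  t * PV_t at t = 7.0000: 4695.451063
Macaulay duration D = 5052.897785 / 778.283393 = 6.492362
Modified duration = D / (1 + y/m) = 6.492362 / (1 + 0.062000) = 6.113336


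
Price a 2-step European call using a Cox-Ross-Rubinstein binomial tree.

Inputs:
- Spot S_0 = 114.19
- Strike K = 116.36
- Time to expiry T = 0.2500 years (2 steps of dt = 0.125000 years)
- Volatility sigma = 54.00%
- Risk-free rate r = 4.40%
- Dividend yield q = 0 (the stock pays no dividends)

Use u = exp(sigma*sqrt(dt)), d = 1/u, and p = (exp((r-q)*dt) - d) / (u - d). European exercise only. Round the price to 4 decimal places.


Answer: Price = V(0,0) = 10.9740

Derivation:
dt = T/N = 0.125000
u = exp(sigma*sqrt(dt)) = 1.210361; d = 1/u = 0.826200
p = (exp((r-q)*dt) - d) / (u - d) = 0.466771
Discount per step: exp(-r*dt) = 0.994515
Stock lattice S(k, i) with i counting down-moves:
  k=0: S(0,0) = 114.1900
  k=1: S(1,0) = 138.2111; S(1,1) = 94.3437
  k=2: S(2,0) = 167.2854; S(2,1) = 114.1900; S(2,2) = 77.9468
Terminal payoffs V(N, i) = max(S_T - K, 0):
  V(2,0) = 50.925409; V(2,1) = 0.000000; V(2,2) = 0.000000
Backward induction: V(k, i) = exp(-r*dt) * [p * V(k+1, i) + (1-p) * V(k+1, i+1)].
  V(1,0) = exp(-r*dt) * [p*50.925409 + (1-p)*0.000000] = 23.640129
  V(1,1) = exp(-r*dt) * [p*0.000000 + (1-p)*0.000000] = 0.000000
  V(0,0) = exp(-r*dt) * [p*23.640129 + (1-p)*0.000000] = 10.974005


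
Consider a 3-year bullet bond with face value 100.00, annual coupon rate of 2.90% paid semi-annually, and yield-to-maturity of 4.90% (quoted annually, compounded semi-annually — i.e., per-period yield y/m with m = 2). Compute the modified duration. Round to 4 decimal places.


Answer: Modified duration = 2.8220

Derivation:
Coupon per period c = face * coupon_rate / m = 1.450000
Periods per year m = 2; per-period yield y/m = 0.024500
Number of cashflows N = 6
Cashflows (t years, CF_t, discount factor 1/(1+y/m)^(m*t), PV):
  t = 0.5000: CF_t = 1.450000, DF = 0.976086, PV = 1.415325
  t = 1.0000: CF_t = 1.450000, DF = 0.952744, PV = 1.381478
  t = 1.5000: CF_t = 1.450000, DF = 0.929960, PV = 1.348442
  t = 2.0000: CF_t = 1.450000, DF = 0.907721, PV = 1.316195
  t = 2.5000: CF_t = 1.450000, DF = 0.886013, PV = 1.284719
  t = 3.0000: CF_t = 101.450000, DF = 0.864825, PV = 87.736494
Price P = sum_t PV_t = 94.482652
First compute Macaulay numerator sum_t t * PV_t:
  t * PV_t at t = 0.5000: 0.707662
  t * PV_t at t = 1.0000: 1.381478
  t * PV_t at t = 1.5000: 2.022662
  t * PV_t at t = 2.0000: 2.632389
  t * PV_t at t = 2.5000: 3.211798
  t * PV_t at t = 3.0000: 263.209482
Macaulay duration D = 273.165472 / 94.482652 = 2.891171
Modified duration = D / (1 + y/m) = 2.891171 / (1 + 0.024500) = 2.822031


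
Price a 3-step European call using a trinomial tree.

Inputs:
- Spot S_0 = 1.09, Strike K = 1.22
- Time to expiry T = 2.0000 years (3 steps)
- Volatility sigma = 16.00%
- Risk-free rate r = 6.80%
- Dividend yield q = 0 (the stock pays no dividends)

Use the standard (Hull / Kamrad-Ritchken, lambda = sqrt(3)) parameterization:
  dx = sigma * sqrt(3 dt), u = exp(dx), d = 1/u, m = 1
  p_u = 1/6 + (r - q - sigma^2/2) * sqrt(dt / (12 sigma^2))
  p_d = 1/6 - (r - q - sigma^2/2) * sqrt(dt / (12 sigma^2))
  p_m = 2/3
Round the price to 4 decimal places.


Answer: Price = V(0,0) = 0.1098

Derivation:
dt = T/N = 0.666667; dx = sigma*sqrt(3*dt) = 0.226274
u = exp(dx) = 1.253919; d = 1/u = 0.797499
p_u = 0.247984, p_m = 0.666667, p_d = 0.085349
Discount per step: exp(-r*dt) = 0.955679
Stock lattice S(k, j) with j the centered position index:
  k=0: S(0,+0) = 1.0900
  k=1: S(1,-1) = 0.8693; S(1,+0) = 1.0900; S(1,+1) = 1.3668
  k=2: S(2,-2) = 0.6932; S(2,-1) = 0.8693; S(2,+0) = 1.0900; S(2,+1) = 1.3668; S(2,+2) = 1.7138
  k=3: S(3,-3) = 0.5529; S(3,-2) = 0.6932; S(3,-1) = 0.8693; S(3,+0) = 1.0900; S(3,+1) = 1.3668; S(3,+2) = 1.7138; S(3,+3) = 2.1490
Terminal payoffs V(N, j) = max(S_T - K, 0):
  V(3,-3) = 0.000000; V(3,-2) = 0.000000; V(3,-1) = 0.000000; V(3,+0) = 0.000000; V(3,+1) = 0.146772; V(3,+2) = 0.493822; V(3,+3) = 0.928995
Backward induction: V(k, j) = exp(-r*dt) * [p_u * V(k+1, j+1) + p_m * V(k+1, j) + p_d * V(k+1, j-1)]
  V(2,-2) = exp(-r*dt) * [p_u*0.000000 + p_m*0.000000 + p_d*0.000000] = 0.000000
  V(2,-1) = exp(-r*dt) * [p_u*0.000000 + p_m*0.000000 + p_d*0.000000] = 0.000000
  V(2,+0) = exp(-r*dt) * [p_u*0.146772 + p_m*0.000000 + p_d*0.000000] = 0.034784
  V(2,+1) = exp(-r*dt) * [p_u*0.493822 + p_m*0.146772 + p_d*0.000000] = 0.210544
  V(2,+2) = exp(-r*dt) * [p_u*0.928995 + p_m*0.493822 + p_d*0.146772] = 0.546761
  V(1,-1) = exp(-r*dt) * [p_u*0.034784 + p_m*0.000000 + p_d*0.000000] = 0.008244
  V(1,+0) = exp(-r*dt) * [p_u*0.210544 + p_m*0.034784 + p_d*0.000000] = 0.072059
  V(1,+1) = exp(-r*dt) * [p_u*0.546761 + p_m*0.210544 + p_d*0.034784] = 0.266557
  V(0,+0) = exp(-r*dt) * [p_u*0.266557 + p_m*0.072059 + p_d*0.008244] = 0.109755


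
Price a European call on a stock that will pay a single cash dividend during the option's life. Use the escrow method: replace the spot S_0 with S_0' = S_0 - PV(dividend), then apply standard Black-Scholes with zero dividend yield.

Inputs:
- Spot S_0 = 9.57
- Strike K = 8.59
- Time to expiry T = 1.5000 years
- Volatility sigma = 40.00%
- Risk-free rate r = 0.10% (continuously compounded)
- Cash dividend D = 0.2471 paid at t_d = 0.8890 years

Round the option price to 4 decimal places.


Answer: Price = 2.1294

Derivation:
PV(D) = D * exp(-r * t_d) = 0.2471 * 0.99911140 = 0.24688043
S_0' = S_0 - PV(D) = 9.5700 - 0.24688043 = 9.32311957
d1 = (ln(S_0'/K) + (r + sigma^2/2)*T) / (sigma*sqrt(T)) = 0.41518556
d2 = d1 - sigma*sqrt(T) = -0.07471239
exp(-rT) = 0.99850112
N(d1) = 0.66099697; N(d2) = 0.47022178
C = S_0' * N(d1) - K * exp(-rT) * N(d2) = 9.32311957 * 0.66099697 - 8.5900 * 0.99850112 * 0.47022178 = 2.1294


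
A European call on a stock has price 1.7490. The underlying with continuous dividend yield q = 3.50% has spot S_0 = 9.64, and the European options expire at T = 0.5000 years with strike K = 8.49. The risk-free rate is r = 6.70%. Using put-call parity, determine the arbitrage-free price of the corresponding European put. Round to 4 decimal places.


Put-call parity: C - P = S_0 * exp(-qT) - K * exp(-rT).
S_0 * exp(-qT) = 9.6400 * 0.98265224 = 9.47276755
K * exp(-rT) = 8.4900 * 0.96705491 = 8.21029620
P = C - S*exp(-qT) + K*exp(-rT)
P = 1.7490 - 9.47276755 + 8.21029620 = 0.4865

Answer: Put price = 0.4865


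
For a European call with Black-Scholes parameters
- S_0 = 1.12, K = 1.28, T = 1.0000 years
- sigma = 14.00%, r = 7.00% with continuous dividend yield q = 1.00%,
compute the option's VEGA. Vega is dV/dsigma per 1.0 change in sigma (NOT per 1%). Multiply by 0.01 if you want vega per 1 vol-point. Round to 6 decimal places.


Answer: Vega = 0.398828

Derivation:
d1 = -0.4552242330; d2 = -0.5952242330
phi(d1) = 0.3596754851; exp(-qT) = 0.9900498337; exp(-rT) = 0.9323938199
Vega = S * exp(-qT) * phi(d1) * sqrt(T) = 1.1200 * 0.9900498337 * 0.3596754851 * 1.0000000000 = 0.398828


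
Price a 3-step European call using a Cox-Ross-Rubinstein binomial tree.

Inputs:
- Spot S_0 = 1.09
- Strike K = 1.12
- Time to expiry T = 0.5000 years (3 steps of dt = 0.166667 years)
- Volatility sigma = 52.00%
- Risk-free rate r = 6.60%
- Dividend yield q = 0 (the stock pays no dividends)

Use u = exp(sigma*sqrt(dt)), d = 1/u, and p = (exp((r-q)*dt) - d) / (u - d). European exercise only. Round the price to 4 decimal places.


dt = T/N = 0.166667
u = exp(sigma*sqrt(dt)) = 1.236505; d = 1/u = 0.808731
p = (exp((r-q)*dt) - d) / (u - d) = 0.472983
Discount per step: exp(-r*dt) = 0.989060
Stock lattice S(k, i) with i counting down-moves:
  k=0: S(0,0) = 1.0900
  k=1: S(1,0) = 1.3478; S(1,1) = 0.8815
  k=2: S(2,0) = 1.6666; S(2,1) = 1.0900; S(2,2) = 0.7129
  k=3: S(3,0) = 2.0607; S(3,1) = 1.3478; S(3,2) = 0.8815; S(3,3) = 0.5766
Terminal payoffs V(N, i) = max(S_T - K, 0):
  V(3,0) = 0.940699; V(3,1) = 0.227791; V(3,2) = 0.000000; V(3,3) = 0.000000
Backward induction: V(k, i) = exp(-r*dt) * [p * V(k+1, i) + (1-p) * V(k+1, i+1)].
  V(2,0) = exp(-r*dt) * [p*0.940699 + (1-p)*0.227791] = 0.558803
  V(2,1) = exp(-r*dt) * [p*0.227791 + (1-p)*0.000000] = 0.106562
  V(2,2) = exp(-r*dt) * [p*0.000000 + (1-p)*0.000000] = 0.000000
  V(1,0) = exp(-r*dt) * [p*0.558803 + (1-p)*0.106562] = 0.316959
  V(1,1) = exp(-r*dt) * [p*0.106562 + (1-p)*0.000000] = 0.049851
  V(0,0) = exp(-r*dt) * [p*0.316959 + (1-p)*0.049851] = 0.174261

Answer: Price = V(0,0) = 0.1743


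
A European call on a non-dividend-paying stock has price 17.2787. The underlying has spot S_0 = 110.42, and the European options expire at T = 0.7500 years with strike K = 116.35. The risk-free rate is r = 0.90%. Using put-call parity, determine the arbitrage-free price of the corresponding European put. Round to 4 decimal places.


Put-call parity: C - P = S_0 * exp(-qT) - K * exp(-rT).
S_0 * exp(-qT) = 110.4200 * 1.00000000 = 110.42000000
K * exp(-rT) = 116.3500 * 0.99327273 = 115.56728214
P = C - S*exp(-qT) + K*exp(-rT)
P = 17.2787 - 110.42000000 + 115.56728214 = 22.4260

Answer: Put price = 22.4260


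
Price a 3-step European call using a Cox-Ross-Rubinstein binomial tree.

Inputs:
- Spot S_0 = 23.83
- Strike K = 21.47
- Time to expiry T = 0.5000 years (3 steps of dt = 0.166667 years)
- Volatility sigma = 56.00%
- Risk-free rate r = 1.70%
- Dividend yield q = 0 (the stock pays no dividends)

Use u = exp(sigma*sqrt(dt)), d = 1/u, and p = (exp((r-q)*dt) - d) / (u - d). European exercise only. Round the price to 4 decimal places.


Answer: Price = V(0,0) = 5.1275

Derivation:
dt = T/N = 0.166667
u = exp(sigma*sqrt(dt)) = 1.256863; d = 1/u = 0.795632
p = (exp((r-q)*dt) - d) / (u - d) = 0.449245
Discount per step: exp(-r*dt) = 0.997171
Stock lattice S(k, i) with i counting down-moves:
  k=0: S(0,0) = 23.8300
  k=1: S(1,0) = 29.9510; S(1,1) = 18.9599
  k=2: S(2,0) = 37.6444; S(2,1) = 23.8300; S(2,2) = 15.0851
  k=3: S(3,0) = 47.3138; S(3,1) = 29.9510; S(3,2) = 18.9599; S(3,3) = 12.0022
Terminal payoffs V(N, i) = max(S_T - K, 0):
  V(3,0) = 25.843819; V(3,1) = 8.481049; V(3,2) = 0.000000; V(3,3) = 0.000000
Backward induction: V(k, i) = exp(-r*dt) * [p * V(k+1, i) + (1-p) * V(k+1, i+1)].
  V(2,0) = exp(-r*dt) * [p*25.843819 + (1-p)*8.481049] = 16.235114
  V(2,1) = exp(-r*dt) * [p*8.481049 + (1-p)*0.000000] = 3.799285
  V(2,2) = exp(-r*dt) * [p*0.000000 + (1-p)*0.000000] = 0.000000
  V(1,0) = exp(-r*dt) * [p*16.235114 + (1-p)*3.799285] = 9.359458
  V(1,1) = exp(-r*dt) * [p*3.799285 + (1-p)*0.000000] = 1.701979
  V(0,0) = exp(-r*dt) * [p*9.359458 + (1-p)*1.701979] = 5.127511


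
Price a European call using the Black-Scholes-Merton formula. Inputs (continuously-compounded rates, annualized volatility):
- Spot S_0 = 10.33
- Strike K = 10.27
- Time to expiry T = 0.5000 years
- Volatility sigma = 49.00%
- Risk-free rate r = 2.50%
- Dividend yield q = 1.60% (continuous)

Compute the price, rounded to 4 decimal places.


d1 = (ln(S/K) + (r - q + 0.5*sigma^2) * T) / (sigma * sqrt(T)) = 0.20304141
d2 = d1 - sigma * sqrt(T) = -0.14344091
exp(-rT) = 0.98757780; exp(-qT) = 0.99203191
C = S_0 * exp(-qT) * N(d1) - K * exp(-rT) * N(d2)
N(d1) = 0.58044867; N(d2) = 0.44297099
C = 10.3300 * 0.99203191 * 0.58044867 - 10.2700 * 0.98757780 * 0.44297099 = 1.4555

Answer: Price = 1.4555


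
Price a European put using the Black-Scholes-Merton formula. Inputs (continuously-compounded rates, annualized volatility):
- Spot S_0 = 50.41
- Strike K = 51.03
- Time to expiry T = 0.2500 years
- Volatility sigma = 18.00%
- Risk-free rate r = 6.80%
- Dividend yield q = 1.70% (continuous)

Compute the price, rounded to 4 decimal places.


Answer: Price = 1.7880

Derivation:
d1 = (ln(S/K) + (r - q + 0.5*sigma^2) * T) / (sigma * sqrt(T)) = 0.05084303
d2 = d1 - sigma * sqrt(T) = -0.03915697
exp(-rT) = 0.98314368; exp(-qT) = 0.99575902
P = K * exp(-rT) * N(-d2) - S_0 * exp(-qT) * N(-d1)
N(-d1) = 0.47972530; N(-d2) = 0.51561738
P = 51.0300 * 0.98314368 * 0.51561738 - 50.4100 * 0.99575902 * 0.47972530 = 1.7880


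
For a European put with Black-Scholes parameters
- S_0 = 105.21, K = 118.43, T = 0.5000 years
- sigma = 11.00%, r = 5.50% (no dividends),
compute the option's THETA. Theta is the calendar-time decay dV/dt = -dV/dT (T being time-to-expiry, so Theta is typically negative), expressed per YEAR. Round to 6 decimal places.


d1 = -1.1292973031; d2 = -1.2070790491
phi(d1) = 0.2108528604; exp(-qT) = 1.0000000000; exp(-rT) = 0.9728746826
Theta = -S*exp(-qT)*phi(d1)*sigma/(2*sqrt(T)) + r*K*exp(-rT)*N(-d2) - q*S*exp(-qT)*N(-d1)
N(-d1) = 0.8706137809; N(-d2) = 0.8862991487; sqrt(T) = 0.7071067812
Term 1 = -105.2100 * 1.0000000000 * 0.2108528604 * 0.1100 / (2 * 0.7071067812) = -1.7254969854
Term 2 = 0.0550 * 118.4300 * 0.9728746826 * 0.8862991487 = 5.6164468411
Term 3 = 0 (no dividend yield, q = 0)
Theta = -1.7254969854 + (5.6164468411) + (0.0000000000) = 3.890950

Answer: Theta = 3.890950


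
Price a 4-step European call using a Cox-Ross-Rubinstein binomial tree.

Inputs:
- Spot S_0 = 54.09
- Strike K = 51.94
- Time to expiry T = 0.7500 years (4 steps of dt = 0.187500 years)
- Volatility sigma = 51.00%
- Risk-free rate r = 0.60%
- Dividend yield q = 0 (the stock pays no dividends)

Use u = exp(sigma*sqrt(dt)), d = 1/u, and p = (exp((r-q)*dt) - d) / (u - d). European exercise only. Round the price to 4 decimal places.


Answer: Price = V(0,0) = 10.2834

Derivation:
dt = T/N = 0.187500
u = exp(sigma*sqrt(dt)) = 1.247119; d = 1/u = 0.801848
p = (exp((r-q)*dt) - d) / (u - d) = 0.447542
Discount per step: exp(-r*dt) = 0.998876
Stock lattice S(k, i) with i counting down-moves:
  k=0: S(0,0) = 54.0900
  k=1: S(1,0) = 67.4567; S(1,1) = 43.3719
  k=2: S(2,0) = 84.1266; S(2,1) = 54.0900; S(2,2) = 34.7777
  k=3: S(3,0) = 104.9159; S(3,1) = 67.4567; S(3,2) = 43.3719; S(3,3) = 27.8864
  k=4: S(4,0) = 130.8426; S(4,1) = 84.1266; S(4,2) = 54.0900; S(4,3) = 34.7777; S(4,4) = 22.3607
Terminal payoffs V(N, i) = max(S_T - K, 0):
  V(4,0) = 78.902621; V(4,1) = 32.186556; V(4,2) = 2.150000; V(4,3) = 0.000000; V(4,4) = 0.000000
Backward induction: V(k, i) = exp(-r*dt) * [p * V(k+1, i) + (1-p) * V(k+1, i+1)].
  V(3,0) = exp(-r*dt) * [p*78.902621 + (1-p)*32.186556] = 53.034266
  V(3,1) = exp(-r*dt) * [p*32.186556 + (1-p)*2.150000] = 15.575092
  V(3,2) = exp(-r*dt) * [p*2.150000 + (1-p)*0.000000] = 0.961134
  V(3,3) = exp(-r*dt) * [p*0.000000 + (1-p)*0.000000] = 0.000000
  V(2,0) = exp(-r*dt) * [p*53.034266 + (1-p)*15.575092] = 32.303289
  V(2,1) = exp(-r*dt) * [p*15.575092 + (1-p)*0.961134] = 7.493062
  V(2,2) = exp(-r*dt) * [p*0.961134 + (1-p)*0.000000] = 0.429664
  V(1,0) = exp(-r*dt) * [p*32.303289 + (1-p)*7.493062] = 18.575774
  V(1,1) = exp(-r*dt) * [p*7.493062 + (1-p)*0.429664] = 3.586795
  V(0,0) = exp(-r*dt) * [p*18.575774 + (1-p)*3.586795] = 10.283419


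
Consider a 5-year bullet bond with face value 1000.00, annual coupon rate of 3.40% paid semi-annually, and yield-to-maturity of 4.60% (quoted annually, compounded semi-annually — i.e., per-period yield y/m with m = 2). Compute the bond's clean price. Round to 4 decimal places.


Answer: Price = 946.9407

Derivation:
Coupon per period c = face * coupon_rate / m = 17.000000
Periods per year m = 2; per-period yield y/m = 0.023000
Number of cashflows N = 10
Cashflows (t years, CF_t, discount factor 1/(1+y/m)^(m*t), PV):
  t = 0.5000: CF_t = 17.000000, DF = 0.977517, PV = 16.617791
  t = 1.0000: CF_t = 17.000000, DF = 0.955540, PV = 16.244175
  t = 1.5000: CF_t = 17.000000, DF = 0.934056, PV = 15.878959
  t = 2.0000: CF_t = 17.000000, DF = 0.913056, PV = 15.521954
  t = 2.5000: CF_t = 17.000000, DF = 0.892528, PV = 15.172975
  t = 3.0000: CF_t = 17.000000, DF = 0.872461, PV = 14.831843
  t = 3.5000: CF_t = 17.000000, DF = 0.852846, PV = 14.498380
  t = 4.0000: CF_t = 17.000000, DF = 0.833671, PV = 14.172415
  t = 4.5000: CF_t = 17.000000, DF = 0.814928, PV = 13.853778
  t = 5.0000: CF_t = 1017.000000, DF = 0.796606, PV = 810.148469
Price P = sum_t PV_t = 946.940739


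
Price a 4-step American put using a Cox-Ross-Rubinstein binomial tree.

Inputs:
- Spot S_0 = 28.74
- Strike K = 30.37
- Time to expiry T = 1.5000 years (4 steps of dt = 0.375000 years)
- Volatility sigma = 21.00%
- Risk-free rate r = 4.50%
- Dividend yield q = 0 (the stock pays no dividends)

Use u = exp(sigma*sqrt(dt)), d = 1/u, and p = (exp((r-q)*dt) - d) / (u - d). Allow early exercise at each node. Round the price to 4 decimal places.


Answer: Price = V(0,0) = 3.1189

Derivation:
dt = T/N = 0.375000
u = exp(sigma*sqrt(dt)) = 1.137233; d = 1/u = 0.879327
p = (exp((r-q)*dt) - d) / (u - d) = 0.533881
Discount per step: exp(-r*dt) = 0.983267
Stock lattice S(k, i) with i counting down-moves:
  k=0: S(0,0) = 28.7400
  k=1: S(1,0) = 32.6841; S(1,1) = 25.2719
  k=2: S(2,0) = 37.1694; S(2,1) = 28.7400; S(2,2) = 22.2222
  k=3: S(3,0) = 42.2703; S(3,1) = 32.6841; S(3,2) = 25.2719; S(3,3) = 19.5406
  k=4: S(4,0) = 48.0712; S(4,1) = 37.1694; S(4,2) = 28.7400; S(4,3) = 22.2222; S(4,4) = 17.1826
Terminal payoffs V(N, i) = max(K - S_T, 0):
  V(4,0) = 0.000000; V(4,1) = 0.000000; V(4,2) = 1.630000; V(4,3) = 8.147763; V(4,4) = 13.187404
Backward induction: V(k, i) = exp(-r*dt) * [p * V(k+1, i) + (1-p) * V(k+1, i+1)]; then take max(V_cont, immediate exercise) for American.
  V(3,0) = exp(-r*dt) * [p*0.000000 + (1-p)*0.000000] = 0.000000; exercise = 0.000000; V(3,0) = max -> 0.000000
  V(3,1) = exp(-r*dt) * [p*0.000000 + (1-p)*1.630000] = 0.747061; exercise = 0.000000; V(3,1) = max -> 0.747061
  V(3,2) = exp(-r*dt) * [p*1.630000 + (1-p)*8.147763] = 4.589943; exercise = 5.098136; V(3,2) = max -> 5.098136
  V(3,3) = exp(-r*dt) * [p*8.147763 + (1-p)*13.187404] = 10.321189; exercise = 10.829383; V(3,3) = max -> 10.829383
  V(2,0) = exp(-r*dt) * [p*0.000000 + (1-p)*0.747061] = 0.342393; exercise = 0.000000; V(2,0) = max -> 0.342393
  V(2,1) = exp(-r*dt) * [p*0.747061 + (1-p)*5.098136] = 2.728743; exercise = 1.630000; V(2,1) = max -> 2.728743
  V(2,2) = exp(-r*dt) * [p*5.098136 + (1-p)*10.829383] = 7.639569; exercise = 8.147763; V(2,2) = max -> 8.147763
  V(1,0) = exp(-r*dt) * [p*0.342393 + (1-p)*2.728743] = 1.430374; exercise = 0.000000; V(1,0) = max -> 1.430374
  V(1,1) = exp(-r*dt) * [p*2.728743 + (1-p)*8.147763] = 5.166724; exercise = 5.098136; V(1,1) = max -> 5.166724
  V(0,0) = exp(-r*dt) * [p*1.430374 + (1-p)*5.166724] = 3.118881; exercise = 1.630000; V(0,0) = max -> 3.118881


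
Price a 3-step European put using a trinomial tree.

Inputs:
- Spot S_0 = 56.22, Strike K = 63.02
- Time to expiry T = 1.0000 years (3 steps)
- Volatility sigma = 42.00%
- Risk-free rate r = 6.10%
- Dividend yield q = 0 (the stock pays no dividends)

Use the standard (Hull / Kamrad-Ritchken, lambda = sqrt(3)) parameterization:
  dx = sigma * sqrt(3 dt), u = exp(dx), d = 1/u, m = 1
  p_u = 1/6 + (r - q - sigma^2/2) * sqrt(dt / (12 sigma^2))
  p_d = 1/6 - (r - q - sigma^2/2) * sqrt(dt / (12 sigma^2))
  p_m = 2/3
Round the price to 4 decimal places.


Answer: Price = V(0,0) = 11.3144

Derivation:
dt = T/N = 0.333333; dx = sigma*sqrt(3*dt) = 0.420000
u = exp(dx) = 1.521962; d = 1/u = 0.657047
p_u = 0.155873, p_m = 0.666667, p_d = 0.177460
Discount per step: exp(-r*dt) = 0.979872
Stock lattice S(k, j) with j the centered position index:
  k=0: S(0,+0) = 56.2200
  k=1: S(1,-1) = 36.9392; S(1,+0) = 56.2200; S(1,+1) = 85.5647
  k=2: S(2,-2) = 24.2708; S(2,-1) = 36.9392; S(2,+0) = 56.2200; S(2,+1) = 85.5647; S(2,+2) = 130.2262
  k=3: S(3,-3) = 15.9470; S(3,-2) = 24.2708; S(3,-1) = 36.9392; S(3,+0) = 56.2200; S(3,+1) = 85.5647; S(3,+2) = 130.2262; S(3,+3) = 198.1992
Terminal payoffs V(N, j) = max(K - S_T, 0):
  V(3,-3) = 47.072971; V(3,-2) = 38.749234; V(3,-1) = 26.080828; V(3,+0) = 6.800000; V(3,+1) = 0.000000; V(3,+2) = 0.000000; V(3,+3) = 0.000000
Backward induction: V(k, j) = exp(-r*dt) * [p_u * V(k+1, j+1) + p_m * V(k+1, j) + p_d * V(k+1, j-1)]
  V(2,-2) = exp(-r*dt) * [p_u*26.080828 + p_m*38.749234 + p_d*47.072971] = 37.481774
  V(2,-1) = exp(-r*dt) * [p_u*6.800000 + p_m*26.080828 + p_d*38.749234] = 24.813893
  V(2,+0) = exp(-r*dt) * [p_u*0.000000 + p_m*6.800000 + p_d*26.080828] = 8.977240
  V(2,+1) = exp(-r*dt) * [p_u*0.000000 + p_m*0.000000 + p_d*6.800000] = 1.182441
  V(2,+2) = exp(-r*dt) * [p_u*0.000000 + p_m*0.000000 + p_d*0.000000] = 0.000000
  V(1,-1) = exp(-r*dt) * [p_u*8.977240 + p_m*24.813893 + p_d*37.481774] = 24.098415
  V(1,+0) = exp(-r*dt) * [p_u*1.182441 + p_m*8.977240 + p_d*24.813893] = 10.359813
  V(1,+1) = exp(-r*dt) * [p_u*0.000000 + p_m*1.182441 + p_d*8.977240] = 2.333465
  V(0,+0) = exp(-r*dt) * [p_u*2.333465 + p_m*10.359813 + p_d*24.098415] = 11.314365


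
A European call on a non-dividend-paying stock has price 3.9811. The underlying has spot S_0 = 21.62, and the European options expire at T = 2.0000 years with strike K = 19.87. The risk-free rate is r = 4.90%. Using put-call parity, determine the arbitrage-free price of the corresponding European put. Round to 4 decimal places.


Answer: Put price = 0.3762

Derivation:
Put-call parity: C - P = S_0 * exp(-qT) - K * exp(-rT).
S_0 * exp(-qT) = 21.6200 * 1.00000000 = 21.62000000
K * exp(-rT) = 19.8700 * 0.90664890 = 18.01511372
P = C - S*exp(-qT) + K*exp(-rT)
P = 3.9811 - 21.62000000 + 18.01511372 = 0.3762


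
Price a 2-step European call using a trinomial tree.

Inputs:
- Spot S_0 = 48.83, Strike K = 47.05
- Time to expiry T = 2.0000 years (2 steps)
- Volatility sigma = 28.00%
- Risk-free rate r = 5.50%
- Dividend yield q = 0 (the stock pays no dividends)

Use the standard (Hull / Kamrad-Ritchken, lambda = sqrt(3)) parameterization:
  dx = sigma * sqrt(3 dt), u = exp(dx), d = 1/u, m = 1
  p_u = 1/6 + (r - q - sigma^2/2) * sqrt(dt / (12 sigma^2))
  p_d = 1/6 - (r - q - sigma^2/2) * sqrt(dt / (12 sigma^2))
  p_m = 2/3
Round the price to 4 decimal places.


dt = T/N = 1.000000; dx = sigma*sqrt(3*dt) = 0.484974
u = exp(dx) = 1.624133; d = 1/u = 0.615713
p_u = 0.182956, p_m = 0.666667, p_d = 0.150377
Discount per step: exp(-r*dt) = 0.946485
Stock lattice S(k, j) with j the centered position index:
  k=0: S(0,+0) = 48.8300
  k=1: S(1,-1) = 30.0653; S(1,+0) = 48.8300; S(1,+1) = 79.3064
  k=2: S(2,-2) = 18.5116; S(2,-1) = 30.0653; S(2,+0) = 48.8300; S(2,+1) = 79.3064; S(2,+2) = 128.8042
Terminal payoffs V(N, j) = max(S_T - K, 0):
  V(2,-2) = 0.000000; V(2,-1) = 0.000000; V(2,+0) = 1.780000; V(2,+1) = 32.256422; V(2,+2) = 81.754188
Backward induction: V(k, j) = exp(-r*dt) * [p_u * V(k+1, j+1) + p_m * V(k+1, j) + p_d * V(k+1, j-1)]
  V(1,-1) = exp(-r*dt) * [p_u*1.780000 + p_m*0.000000 + p_d*0.000000] = 0.308234
  V(1,+0) = exp(-r*dt) * [p_u*32.256422 + p_m*1.780000 + p_d*0.000000] = 6.708856
  V(1,+1) = exp(-r*dt) * [p_u*81.754188 + p_m*32.256422 + p_d*1.780000] = 34.763820
  V(0,+0) = exp(-r*dt) * [p_u*34.763820 + p_m*6.708856 + p_d*0.308234] = 10.296980

Answer: Price = V(0,0) = 10.2970


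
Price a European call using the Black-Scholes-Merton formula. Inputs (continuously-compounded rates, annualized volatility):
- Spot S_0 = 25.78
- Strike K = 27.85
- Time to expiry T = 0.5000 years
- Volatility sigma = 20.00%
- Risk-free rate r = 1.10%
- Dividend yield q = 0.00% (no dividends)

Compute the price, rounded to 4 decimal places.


d1 = (ln(S/K) + (r - q + 0.5*sigma^2) * T) / (sigma * sqrt(T)) = -0.43652508
d2 = d1 - sigma * sqrt(T) = -0.57794644
exp(-rT) = 0.99451510; exp(-qT) = 1.00000000
C = S_0 * exp(-qT) * N(d1) - K * exp(-rT) * N(d2)
N(d1) = 0.33122790; N(d2) = 0.28165014
C = 25.7800 * 1.00000000 * 0.33122790 - 27.8500 * 0.99451510 * 0.28165014 = 0.7381

Answer: Price = 0.7381


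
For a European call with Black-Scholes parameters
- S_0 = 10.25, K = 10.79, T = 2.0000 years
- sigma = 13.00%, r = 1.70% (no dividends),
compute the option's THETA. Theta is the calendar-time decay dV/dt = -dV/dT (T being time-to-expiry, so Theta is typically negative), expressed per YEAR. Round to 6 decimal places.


Answer: Theta = -0.263496

Derivation:
d1 = -0.0024045639; d2 = -0.1862523270
phi(d1) = 0.3989411271; exp(-qT) = 1.0000000000; exp(-rT) = 0.9665715046
Theta = -S*exp(-qT)*phi(d1)*sigma/(2*sqrt(T)) - r*K*exp(-rT)*N(d2) + q*S*exp(-qT)*N(d1)
N(d1) = 0.4990407187; N(d2) = 0.4261234454; sqrt(T) = 1.4142135624
Term 1 = -10.2500 * 1.0000000000 * 0.3989411271 * 0.1300 / (2 * 1.4142135624) = -0.1879451117
Term 2 = -0.0170 * 10.7900 * 0.9665715046 * 0.4261234454 = -0.0755509246
Term 3 = 0 (no dividend yield, q = 0)
Theta = -0.1879451117 + (-0.0755509246) + (0.0000000000) = -0.263496


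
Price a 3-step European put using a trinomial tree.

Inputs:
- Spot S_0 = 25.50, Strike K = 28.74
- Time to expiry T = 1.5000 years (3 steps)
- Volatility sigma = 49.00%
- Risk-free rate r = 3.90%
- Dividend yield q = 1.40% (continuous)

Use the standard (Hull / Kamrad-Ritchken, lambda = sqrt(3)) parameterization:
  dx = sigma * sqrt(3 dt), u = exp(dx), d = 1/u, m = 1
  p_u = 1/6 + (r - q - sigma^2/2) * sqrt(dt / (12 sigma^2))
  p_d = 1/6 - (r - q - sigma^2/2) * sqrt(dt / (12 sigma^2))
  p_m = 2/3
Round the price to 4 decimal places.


dt = T/N = 0.500000; dx = sigma*sqrt(3*dt) = 0.600125
u = exp(dx) = 1.822347; d = 1/u = 0.548743
p_u = 0.127071, p_m = 0.666667, p_d = 0.206263
Discount per step: exp(-r*dt) = 0.980689
Stock lattice S(k, j) with j the centered position index:
  k=0: S(0,+0) = 25.5000
  k=1: S(1,-1) = 13.9929; S(1,+0) = 25.5000; S(1,+1) = 46.4698
  k=2: S(2,-2) = 7.6785; S(2,-1) = 13.9929; S(2,+0) = 25.5000; S(2,+1) = 46.4698; S(2,+2) = 84.6841
  k=3: S(3,-3) = 4.2135; S(3,-2) = 7.6785; S(3,-1) = 13.9929; S(3,+0) = 25.5000; S(3,+1) = 46.4698; S(3,+2) = 84.6841; S(3,+3) = 154.3239
Terminal payoffs V(N, j) = max(K - S_T, 0):
  V(3,-3) = 24.526459; V(3,-2) = 21.061467; V(3,-1) = 14.747052; V(3,+0) = 3.240000; V(3,+1) = 0.000000; V(3,+2) = 0.000000; V(3,+3) = 0.000000
Backward induction: V(k, j) = exp(-r*dt) * [p_u * V(k+1, j+1) + p_m * V(k+1, j) + p_d * V(k+1, j-1)]
  V(2,-2) = exp(-r*dt) * [p_u*14.747052 + p_m*21.061467 + p_d*24.526459] = 20.568761
  V(2,-1) = exp(-r*dt) * [p_u*3.240000 + p_m*14.747052 + p_d*21.061467] = 14.305574
  V(2,+0) = exp(-r*dt) * [p_u*0.000000 + p_m*3.240000 + p_d*14.747052] = 5.101313
  V(2,+1) = exp(-r*dt) * [p_u*0.000000 + p_m*0.000000 + p_d*3.240000] = 0.655385
  V(2,+2) = exp(-r*dt) * [p_u*0.000000 + p_m*0.000000 + p_d*0.000000] = 0.000000
  V(1,-1) = exp(-r*dt) * [p_u*5.101313 + p_m*14.305574 + p_d*20.568761] = 14.149225
  V(1,+0) = exp(-r*dt) * [p_u*0.655385 + p_m*5.101313 + p_d*14.305574] = 6.310596
  V(1,+1) = exp(-r*dt) * [p_u*0.000000 + p_m*0.655385 + p_d*5.101313] = 1.460377
  V(0,+0) = exp(-r*dt) * [p_u*1.460377 + p_m*6.310596 + p_d*14.149225] = 7.169906

Answer: Price = V(0,0) = 7.1699


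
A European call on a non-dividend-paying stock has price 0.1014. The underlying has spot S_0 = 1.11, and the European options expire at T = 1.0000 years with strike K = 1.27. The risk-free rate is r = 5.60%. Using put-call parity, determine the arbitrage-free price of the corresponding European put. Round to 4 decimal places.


Put-call parity: C - P = S_0 * exp(-qT) - K * exp(-rT).
S_0 * exp(-qT) = 1.1100 * 1.00000000 = 1.11000000
K * exp(-rT) = 1.2700 * 0.94553914 = 1.20083470
P = C - S*exp(-qT) + K*exp(-rT)
P = 0.1014 - 1.11000000 + 1.20083470 = 0.1922

Answer: Put price = 0.1922


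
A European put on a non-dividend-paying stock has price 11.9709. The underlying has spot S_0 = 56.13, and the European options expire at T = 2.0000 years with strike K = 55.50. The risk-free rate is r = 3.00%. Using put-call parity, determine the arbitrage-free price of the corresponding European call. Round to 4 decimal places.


Answer: Call price = 15.8330

Derivation:
Put-call parity: C - P = S_0 * exp(-qT) - K * exp(-rT).
S_0 * exp(-qT) = 56.1300 * 1.00000000 = 56.13000000
K * exp(-rT) = 55.5000 * 0.94176453 = 52.26793161
C = P + S*exp(-qT) - K*exp(-rT)
C = 11.9709 + 56.13000000 - 52.26793161 = 15.8330


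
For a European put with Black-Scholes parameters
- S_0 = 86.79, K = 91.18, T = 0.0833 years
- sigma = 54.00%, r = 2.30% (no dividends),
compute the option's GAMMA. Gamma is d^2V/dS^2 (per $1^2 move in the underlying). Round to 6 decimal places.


d1 = -0.2263866479; d2 = -0.3822400406
phi(d1) = 0.3888490759; exp(-qT) = 1.0000000000; exp(-rT) = 0.9980859342
Gamma = exp(-qT) * phi(d1) / (S * sigma * sqrt(T)) = 1.0000000000 * 0.3888490759 / (86.7900 * 0.5400 * 0.2886173938) = 0.028747

Answer: Gamma = 0.028747


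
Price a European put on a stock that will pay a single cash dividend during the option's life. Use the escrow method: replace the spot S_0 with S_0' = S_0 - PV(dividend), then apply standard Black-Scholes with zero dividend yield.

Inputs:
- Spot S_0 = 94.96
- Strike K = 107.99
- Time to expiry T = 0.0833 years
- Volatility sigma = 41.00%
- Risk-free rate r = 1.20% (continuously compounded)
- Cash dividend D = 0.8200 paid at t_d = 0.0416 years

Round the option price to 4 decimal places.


PV(D) = D * exp(-r * t_d) = 0.8200 * 0.99950092 = 0.81959076
S_0' = S_0 - PV(D) = 94.9600 - 0.81959076 = 94.14040924
d1 = (ln(S_0'/K) + (r + sigma^2/2)*T) / (sigma*sqrt(T)) = -1.09225777
d2 = d1 - sigma*sqrt(T) = -1.21059090
exp(-rT) = 0.99900090
N(-d1) = 0.86264009; N(-d2) = 0.88697388
P = K * exp(-rT) * N(-d2) - S_0' * N(-d1) = 107.9900 * 0.99900090 * 0.88697388 - 94.14040924 * 0.86264009 = 14.4793

Answer: Price = 14.4793


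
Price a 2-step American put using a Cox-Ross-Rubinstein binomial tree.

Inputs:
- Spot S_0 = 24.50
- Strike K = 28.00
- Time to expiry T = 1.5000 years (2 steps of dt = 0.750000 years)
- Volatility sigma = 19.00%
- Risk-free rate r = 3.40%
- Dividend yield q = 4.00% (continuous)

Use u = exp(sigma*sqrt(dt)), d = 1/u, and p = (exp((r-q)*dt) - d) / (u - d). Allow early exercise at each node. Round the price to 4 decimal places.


Answer: Price = V(0,0) = 4.7236

Derivation:
dt = T/N = 0.750000
u = exp(sigma*sqrt(dt)) = 1.178856; d = 1/u = 0.848280
p = (exp((r-q)*dt) - d) / (u - d) = 0.445374
Discount per step: exp(-r*dt) = 0.974822
Stock lattice S(k, i) with i counting down-moves:
  k=0: S(0,0) = 24.5000
  k=1: S(1,0) = 28.8820; S(1,1) = 20.7829
  k=2: S(2,0) = 34.0477; S(2,1) = 24.5000; S(2,2) = 17.6297
Terminal payoffs V(N, i) = max(K - S_T, 0):
  V(2,0) = 0.000000; V(2,1) = 3.500000; V(2,2) = 10.370327
Backward induction: V(k, i) = exp(-r*dt) * [p * V(k+1, i) + (1-p) * V(k+1, i+1)]; then take max(V_cont, immediate exercise) for American.
  V(1,0) = exp(-r*dt) * [p*0.000000 + (1-p)*3.500000] = 1.892315; exercise = 0.000000; V(1,0) = max -> 1.892315
  V(1,1) = exp(-r*dt) * [p*3.500000 + (1-p)*10.370327] = 7.126399; exercise = 7.217147; V(1,1) = max -> 7.217147
  V(0,0) = exp(-r*dt) * [p*1.892315 + (1-p)*7.217147] = 4.723602; exercise = 3.500000; V(0,0) = max -> 4.723602
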